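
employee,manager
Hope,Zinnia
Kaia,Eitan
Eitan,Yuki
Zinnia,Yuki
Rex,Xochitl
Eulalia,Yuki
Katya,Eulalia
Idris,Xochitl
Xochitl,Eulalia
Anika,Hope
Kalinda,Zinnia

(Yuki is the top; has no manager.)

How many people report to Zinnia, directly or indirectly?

Zinnia directly manages Hope, Kalinda. Under Hope: Anika (1). Kalinda has no reports. So Zinnia's organization is 2 direct reports plus everyone under them: 2 + 1 = 3.

3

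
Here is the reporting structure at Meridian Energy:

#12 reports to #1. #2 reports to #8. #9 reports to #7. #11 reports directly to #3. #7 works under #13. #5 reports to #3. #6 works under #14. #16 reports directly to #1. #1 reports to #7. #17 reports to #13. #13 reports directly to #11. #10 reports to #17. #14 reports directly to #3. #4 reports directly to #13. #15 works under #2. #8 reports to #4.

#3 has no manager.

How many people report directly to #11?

1

#11 directly manages #13. That is 1 direct report.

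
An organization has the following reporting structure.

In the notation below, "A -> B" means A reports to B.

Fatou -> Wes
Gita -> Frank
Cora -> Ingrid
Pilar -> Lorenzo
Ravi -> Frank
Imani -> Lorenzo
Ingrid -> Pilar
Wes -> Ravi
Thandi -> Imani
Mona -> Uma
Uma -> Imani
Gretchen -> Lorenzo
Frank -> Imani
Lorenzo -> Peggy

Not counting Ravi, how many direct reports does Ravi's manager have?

1

Ravi reports to Frank. Frank's other direct reports are Gita — 1 peer.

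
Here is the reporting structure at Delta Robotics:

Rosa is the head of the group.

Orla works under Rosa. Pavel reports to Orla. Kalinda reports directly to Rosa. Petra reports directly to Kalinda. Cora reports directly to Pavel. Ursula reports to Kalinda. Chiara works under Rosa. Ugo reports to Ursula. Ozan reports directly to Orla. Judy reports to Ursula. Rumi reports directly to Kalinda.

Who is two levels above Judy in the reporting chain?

Kalinda

Judy reports to Ursula, and Ursula reports to Kalinda. So Judy's skip-level manager is Kalinda.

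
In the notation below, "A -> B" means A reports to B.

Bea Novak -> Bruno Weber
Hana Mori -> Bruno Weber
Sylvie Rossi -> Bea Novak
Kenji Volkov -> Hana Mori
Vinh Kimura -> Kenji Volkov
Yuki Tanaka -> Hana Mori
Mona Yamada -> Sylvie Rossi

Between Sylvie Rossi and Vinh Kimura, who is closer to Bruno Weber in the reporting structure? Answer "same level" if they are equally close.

Sylvie Rossi

Sylvie Rossi is 2 levels below Bruno Weber; Vinh Kimura is 3. Sylvie Rossi is higher.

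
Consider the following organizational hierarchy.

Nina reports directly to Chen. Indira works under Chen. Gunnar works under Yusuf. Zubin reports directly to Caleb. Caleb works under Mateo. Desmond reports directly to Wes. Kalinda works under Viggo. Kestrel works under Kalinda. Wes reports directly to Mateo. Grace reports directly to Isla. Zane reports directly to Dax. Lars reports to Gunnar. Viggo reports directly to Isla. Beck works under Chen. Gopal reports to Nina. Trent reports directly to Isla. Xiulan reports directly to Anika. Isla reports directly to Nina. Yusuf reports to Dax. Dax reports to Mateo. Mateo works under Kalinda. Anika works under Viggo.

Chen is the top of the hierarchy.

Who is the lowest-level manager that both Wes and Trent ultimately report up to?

Isla

Wes's chain of managers is Mateo, Kalinda, Viggo, Isla, Nina, Chen. Trent's chain of managers is Isla, Nina, Chen. The first manager that appears in both chains is Isla.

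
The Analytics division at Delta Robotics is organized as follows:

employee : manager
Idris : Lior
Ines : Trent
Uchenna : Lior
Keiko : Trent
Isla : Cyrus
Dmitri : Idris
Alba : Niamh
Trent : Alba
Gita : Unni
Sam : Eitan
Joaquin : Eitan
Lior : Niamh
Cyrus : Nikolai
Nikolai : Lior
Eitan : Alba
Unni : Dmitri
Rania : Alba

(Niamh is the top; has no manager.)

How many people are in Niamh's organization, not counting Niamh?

17

Niamh directly manages Lior, Alba. Under Lior: Uchenna, Nikolai, Cyrus, Isla, Idris, Dmitri, Unni, Gita (8). Under Alba: Rania, Trent, Keiko, Ines, Eitan, Joaquin, Sam (7). So Niamh's organization is 2 direct reports plus everyone under them: 9 + 8 = 17.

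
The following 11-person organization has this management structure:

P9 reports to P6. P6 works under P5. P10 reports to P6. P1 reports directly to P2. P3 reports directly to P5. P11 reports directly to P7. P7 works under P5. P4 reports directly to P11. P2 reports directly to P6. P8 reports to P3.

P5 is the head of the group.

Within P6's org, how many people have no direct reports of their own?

The people in P6's organization with no one reporting to them are P10, P1, P9. That is 3.

3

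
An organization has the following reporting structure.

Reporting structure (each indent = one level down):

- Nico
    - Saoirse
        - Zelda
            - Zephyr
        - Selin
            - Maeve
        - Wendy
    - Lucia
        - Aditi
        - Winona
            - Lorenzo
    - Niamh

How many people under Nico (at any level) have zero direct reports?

The people in Nico's organization with no one reporting to them are Niamh, Lorenzo, Aditi, Wendy, Maeve, Zephyr. That is 6.

6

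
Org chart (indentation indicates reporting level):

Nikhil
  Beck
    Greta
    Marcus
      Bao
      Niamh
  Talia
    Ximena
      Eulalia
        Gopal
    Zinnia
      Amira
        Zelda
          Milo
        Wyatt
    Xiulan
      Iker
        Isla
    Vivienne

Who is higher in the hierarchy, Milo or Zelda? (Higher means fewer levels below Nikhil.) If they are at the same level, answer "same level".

Milo is 5 levels below Nikhil; Zelda is 4. Zelda is higher.

Zelda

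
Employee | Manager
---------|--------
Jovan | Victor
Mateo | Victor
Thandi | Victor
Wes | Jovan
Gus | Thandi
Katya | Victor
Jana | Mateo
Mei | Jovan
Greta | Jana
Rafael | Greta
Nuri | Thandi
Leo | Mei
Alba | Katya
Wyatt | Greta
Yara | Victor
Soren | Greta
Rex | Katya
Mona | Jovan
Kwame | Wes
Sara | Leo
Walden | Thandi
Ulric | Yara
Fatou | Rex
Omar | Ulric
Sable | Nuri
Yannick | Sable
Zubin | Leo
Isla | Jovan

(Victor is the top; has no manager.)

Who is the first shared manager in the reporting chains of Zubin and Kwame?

Zubin's chain of managers is Leo, Mei, Jovan, Victor. Kwame's chain of managers is Wes, Jovan, Victor. The first manager that appears in both chains is Jovan.

Jovan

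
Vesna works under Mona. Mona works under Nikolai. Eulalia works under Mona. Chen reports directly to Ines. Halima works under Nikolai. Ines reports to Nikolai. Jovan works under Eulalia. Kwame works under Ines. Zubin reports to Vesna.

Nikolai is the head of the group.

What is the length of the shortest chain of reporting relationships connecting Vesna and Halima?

3

Vesna is 2 levels below Nikolai, and Halima is 1 level below Nikolai (their lowest common manager). The shortest path runs up from Vesna to Nikolai and back down to Halima: 2 + 1 = 3 links.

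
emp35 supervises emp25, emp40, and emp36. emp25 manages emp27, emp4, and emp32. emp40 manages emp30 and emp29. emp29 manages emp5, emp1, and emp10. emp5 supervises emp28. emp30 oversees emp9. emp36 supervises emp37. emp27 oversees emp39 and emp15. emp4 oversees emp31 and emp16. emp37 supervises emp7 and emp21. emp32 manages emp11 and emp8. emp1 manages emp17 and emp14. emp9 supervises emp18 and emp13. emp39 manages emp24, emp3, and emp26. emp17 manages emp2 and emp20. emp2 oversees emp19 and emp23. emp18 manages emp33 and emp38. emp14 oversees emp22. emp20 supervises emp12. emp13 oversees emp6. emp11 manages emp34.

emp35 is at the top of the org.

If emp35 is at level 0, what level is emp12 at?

Chain from emp12 up to emp35: emp12 → emp20 → emp17 → emp1 → emp29 → emp40 → emp35. That is 6 steps up, so emp12 is 6 levels below emp35.

6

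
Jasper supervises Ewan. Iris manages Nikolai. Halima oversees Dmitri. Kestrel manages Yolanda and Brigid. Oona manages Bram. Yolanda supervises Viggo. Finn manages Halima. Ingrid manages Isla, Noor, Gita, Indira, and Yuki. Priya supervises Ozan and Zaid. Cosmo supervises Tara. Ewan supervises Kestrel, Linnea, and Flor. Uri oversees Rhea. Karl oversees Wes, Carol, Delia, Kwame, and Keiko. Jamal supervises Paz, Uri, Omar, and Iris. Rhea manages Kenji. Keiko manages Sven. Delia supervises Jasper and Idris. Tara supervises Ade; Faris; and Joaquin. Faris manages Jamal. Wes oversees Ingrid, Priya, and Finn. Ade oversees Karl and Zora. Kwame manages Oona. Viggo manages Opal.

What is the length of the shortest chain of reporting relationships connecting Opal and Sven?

9

Opal is 7 levels below Karl, and Sven is 2 levels below Karl (their lowest common manager). The shortest path runs up from Opal to Karl and back down to Sven: 7 + 2 = 9 links.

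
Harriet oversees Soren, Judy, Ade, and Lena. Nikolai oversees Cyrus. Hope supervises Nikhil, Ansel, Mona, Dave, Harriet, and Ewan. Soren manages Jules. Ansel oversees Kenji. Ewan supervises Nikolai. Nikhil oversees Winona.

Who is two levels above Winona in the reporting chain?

Hope

Winona reports to Nikhil, and Nikhil reports to Hope. So Winona's skip-level manager is Hope.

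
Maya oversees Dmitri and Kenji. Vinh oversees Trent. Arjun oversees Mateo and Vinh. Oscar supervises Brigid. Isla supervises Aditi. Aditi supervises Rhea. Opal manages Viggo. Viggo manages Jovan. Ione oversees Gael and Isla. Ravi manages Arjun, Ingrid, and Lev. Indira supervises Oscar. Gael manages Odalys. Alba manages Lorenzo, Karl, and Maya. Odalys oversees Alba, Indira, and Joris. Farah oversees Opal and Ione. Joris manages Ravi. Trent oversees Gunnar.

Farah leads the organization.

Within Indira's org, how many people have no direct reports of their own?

1

The only person in Indira's organization with no one reporting to them is Brigid. That is 1.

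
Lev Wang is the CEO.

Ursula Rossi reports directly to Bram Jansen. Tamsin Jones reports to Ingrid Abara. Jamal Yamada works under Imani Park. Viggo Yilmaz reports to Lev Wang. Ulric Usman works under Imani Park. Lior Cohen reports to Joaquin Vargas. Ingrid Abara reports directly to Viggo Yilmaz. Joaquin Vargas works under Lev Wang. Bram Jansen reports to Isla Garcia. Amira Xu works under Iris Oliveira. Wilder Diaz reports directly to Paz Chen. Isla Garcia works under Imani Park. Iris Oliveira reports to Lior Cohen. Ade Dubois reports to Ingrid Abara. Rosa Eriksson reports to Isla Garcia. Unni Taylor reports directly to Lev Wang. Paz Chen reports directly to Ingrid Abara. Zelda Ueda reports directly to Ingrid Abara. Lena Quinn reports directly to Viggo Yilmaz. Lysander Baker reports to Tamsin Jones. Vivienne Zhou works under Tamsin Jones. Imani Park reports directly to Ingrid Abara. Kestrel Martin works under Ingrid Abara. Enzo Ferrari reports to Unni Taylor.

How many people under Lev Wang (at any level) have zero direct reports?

13

The people in Lev Wang's organization with no one reporting to them are Amira Xu, Enzo Ferrari, Lena Quinn, Lysander Baker, Vivienne Zhou, Kestrel Martin, Wilder Diaz, Ade Dubois, Zelda Ueda, Jamal Yamada, Ulric Usman, Rosa Eriksson, Ursula Rossi. That is 13.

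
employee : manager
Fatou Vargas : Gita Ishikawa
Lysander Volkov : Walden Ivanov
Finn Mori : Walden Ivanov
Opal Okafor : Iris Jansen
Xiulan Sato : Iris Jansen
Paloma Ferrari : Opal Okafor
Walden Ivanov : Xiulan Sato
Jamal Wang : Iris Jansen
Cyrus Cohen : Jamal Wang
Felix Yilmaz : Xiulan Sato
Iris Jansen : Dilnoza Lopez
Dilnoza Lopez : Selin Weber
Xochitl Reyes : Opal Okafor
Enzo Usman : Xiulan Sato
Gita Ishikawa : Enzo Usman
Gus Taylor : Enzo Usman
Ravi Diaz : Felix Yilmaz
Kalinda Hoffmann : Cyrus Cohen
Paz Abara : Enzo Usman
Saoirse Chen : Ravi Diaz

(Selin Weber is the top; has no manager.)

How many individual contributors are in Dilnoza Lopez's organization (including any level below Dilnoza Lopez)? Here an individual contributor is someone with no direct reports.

9

The people in Dilnoza Lopez's organization with no one reporting to them are Paloma Ferrari, Xochitl Reyes, Kalinda Hoffmann, Lysander Volkov, Finn Mori, Saoirse Chen, Gus Taylor, Fatou Vargas, Paz Abara. That is 9.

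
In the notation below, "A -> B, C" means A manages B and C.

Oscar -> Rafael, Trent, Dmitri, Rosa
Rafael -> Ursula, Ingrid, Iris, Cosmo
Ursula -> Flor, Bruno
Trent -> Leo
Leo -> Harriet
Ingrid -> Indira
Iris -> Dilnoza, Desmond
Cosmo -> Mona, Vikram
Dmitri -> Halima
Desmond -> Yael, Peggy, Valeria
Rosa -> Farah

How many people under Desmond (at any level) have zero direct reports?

The people in Desmond's organization with no one reporting to them are Valeria, Peggy, Yael. That is 3.

3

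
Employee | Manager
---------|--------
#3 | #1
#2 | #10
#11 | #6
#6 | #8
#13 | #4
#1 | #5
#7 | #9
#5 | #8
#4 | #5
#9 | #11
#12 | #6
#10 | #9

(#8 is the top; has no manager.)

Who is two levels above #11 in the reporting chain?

#8

#11 reports to #6, and #6 reports to #8. So #11's skip-level manager is #8.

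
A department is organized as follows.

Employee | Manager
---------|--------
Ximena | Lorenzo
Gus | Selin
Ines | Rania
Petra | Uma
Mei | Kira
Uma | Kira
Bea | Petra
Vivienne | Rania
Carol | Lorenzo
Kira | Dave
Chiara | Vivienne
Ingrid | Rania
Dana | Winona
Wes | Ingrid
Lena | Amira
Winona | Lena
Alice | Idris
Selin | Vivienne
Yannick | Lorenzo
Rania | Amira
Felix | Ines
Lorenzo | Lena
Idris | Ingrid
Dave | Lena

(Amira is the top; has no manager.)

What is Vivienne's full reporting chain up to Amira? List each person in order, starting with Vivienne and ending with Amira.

Vivienne reports to Rania. Rania reports to Amira. Amira is at the top.

Vivienne -> Rania -> Amira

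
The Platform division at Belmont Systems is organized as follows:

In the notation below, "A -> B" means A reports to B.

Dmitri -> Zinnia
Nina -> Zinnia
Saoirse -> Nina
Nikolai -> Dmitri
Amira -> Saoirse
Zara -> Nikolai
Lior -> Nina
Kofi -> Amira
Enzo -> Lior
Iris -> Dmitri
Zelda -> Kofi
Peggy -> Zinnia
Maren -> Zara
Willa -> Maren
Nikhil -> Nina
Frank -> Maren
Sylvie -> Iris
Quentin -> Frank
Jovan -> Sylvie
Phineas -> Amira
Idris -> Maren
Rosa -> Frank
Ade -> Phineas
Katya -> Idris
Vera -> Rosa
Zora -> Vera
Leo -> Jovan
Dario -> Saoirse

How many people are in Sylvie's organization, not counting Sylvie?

Sylvie directly manages Jovan. Under Jovan: Leo (1). That's 2 in total.

2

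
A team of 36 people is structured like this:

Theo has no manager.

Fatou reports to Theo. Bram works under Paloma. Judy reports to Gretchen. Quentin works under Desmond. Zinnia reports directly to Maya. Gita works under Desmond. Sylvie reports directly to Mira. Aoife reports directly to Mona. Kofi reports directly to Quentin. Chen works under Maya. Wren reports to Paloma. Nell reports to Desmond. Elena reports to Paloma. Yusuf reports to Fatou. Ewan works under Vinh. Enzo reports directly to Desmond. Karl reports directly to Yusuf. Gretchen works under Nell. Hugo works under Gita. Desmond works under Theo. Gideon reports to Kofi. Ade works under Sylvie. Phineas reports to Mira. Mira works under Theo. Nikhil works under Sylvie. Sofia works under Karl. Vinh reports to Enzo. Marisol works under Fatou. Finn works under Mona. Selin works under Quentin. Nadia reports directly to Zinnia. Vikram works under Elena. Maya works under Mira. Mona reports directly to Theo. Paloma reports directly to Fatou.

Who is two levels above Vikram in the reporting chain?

Paloma

Vikram reports to Elena, and Elena reports to Paloma. So Vikram's skip-level manager is Paloma.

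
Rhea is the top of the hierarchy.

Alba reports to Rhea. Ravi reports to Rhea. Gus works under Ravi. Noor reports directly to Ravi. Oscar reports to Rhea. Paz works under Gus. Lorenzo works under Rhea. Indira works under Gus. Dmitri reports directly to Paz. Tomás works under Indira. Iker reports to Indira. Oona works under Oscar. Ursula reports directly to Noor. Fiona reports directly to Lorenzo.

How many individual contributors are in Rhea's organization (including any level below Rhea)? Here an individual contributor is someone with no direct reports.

7

The people in Rhea's organization with no one reporting to them are Fiona, Oona, Ursula, Iker, Tomás, Dmitri, Alba. That is 7.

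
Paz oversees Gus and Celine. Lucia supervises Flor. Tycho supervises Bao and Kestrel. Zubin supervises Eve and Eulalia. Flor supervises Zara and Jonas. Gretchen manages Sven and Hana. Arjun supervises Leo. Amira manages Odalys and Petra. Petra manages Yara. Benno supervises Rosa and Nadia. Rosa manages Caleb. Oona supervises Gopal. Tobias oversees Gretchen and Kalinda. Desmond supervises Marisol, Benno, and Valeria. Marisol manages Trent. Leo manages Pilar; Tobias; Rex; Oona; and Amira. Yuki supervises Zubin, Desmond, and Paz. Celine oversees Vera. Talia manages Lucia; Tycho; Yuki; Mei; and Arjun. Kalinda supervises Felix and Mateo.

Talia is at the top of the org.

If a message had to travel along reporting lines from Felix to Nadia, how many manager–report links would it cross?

9

Felix is 5 levels below Talia, and Nadia is 4 levels below Talia (their lowest common manager). The shortest path runs up from Felix to Talia and back down to Nadia: 5 + 4 = 9 links.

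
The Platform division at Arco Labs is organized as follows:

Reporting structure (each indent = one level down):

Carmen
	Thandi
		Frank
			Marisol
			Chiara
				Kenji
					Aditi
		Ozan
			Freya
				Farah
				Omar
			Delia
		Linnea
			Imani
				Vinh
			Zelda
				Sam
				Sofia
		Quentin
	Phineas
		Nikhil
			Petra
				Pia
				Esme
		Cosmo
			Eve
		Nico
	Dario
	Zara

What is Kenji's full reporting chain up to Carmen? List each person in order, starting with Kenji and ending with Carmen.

Kenji -> Chiara -> Frank -> Thandi -> Carmen

Kenji reports to Chiara. Chiara reports to Frank. Frank reports to Thandi. Thandi reports to Carmen. Carmen is at the top.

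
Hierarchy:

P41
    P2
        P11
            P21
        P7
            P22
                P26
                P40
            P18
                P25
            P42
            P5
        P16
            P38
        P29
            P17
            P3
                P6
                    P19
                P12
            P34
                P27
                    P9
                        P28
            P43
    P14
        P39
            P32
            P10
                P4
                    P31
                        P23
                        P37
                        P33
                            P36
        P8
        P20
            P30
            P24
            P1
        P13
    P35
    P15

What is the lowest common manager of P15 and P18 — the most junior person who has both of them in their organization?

P41

P15's chain of managers is P41. P18's chain of managers is P7, P2, P41. The first manager that appears in both chains is P41.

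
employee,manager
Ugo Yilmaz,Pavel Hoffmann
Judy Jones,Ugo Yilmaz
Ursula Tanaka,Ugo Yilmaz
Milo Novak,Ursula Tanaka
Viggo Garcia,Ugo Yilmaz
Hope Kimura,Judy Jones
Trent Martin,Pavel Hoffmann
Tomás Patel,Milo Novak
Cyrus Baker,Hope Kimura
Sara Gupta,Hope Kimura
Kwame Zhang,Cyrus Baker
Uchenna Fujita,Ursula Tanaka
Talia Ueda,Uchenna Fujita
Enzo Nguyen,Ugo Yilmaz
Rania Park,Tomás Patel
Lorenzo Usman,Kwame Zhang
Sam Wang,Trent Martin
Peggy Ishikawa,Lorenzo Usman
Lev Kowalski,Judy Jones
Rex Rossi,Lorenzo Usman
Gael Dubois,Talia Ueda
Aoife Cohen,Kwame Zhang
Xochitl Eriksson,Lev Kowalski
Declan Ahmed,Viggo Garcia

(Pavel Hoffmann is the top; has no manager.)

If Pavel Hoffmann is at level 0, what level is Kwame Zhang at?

Chain from Kwame Zhang up to Pavel Hoffmann: Kwame Zhang → Cyrus Baker → Hope Kimura → Judy Jones → Ugo Yilmaz → Pavel Hoffmann. That is 5 steps up, so Kwame Zhang is 5 levels below Pavel Hoffmann.

5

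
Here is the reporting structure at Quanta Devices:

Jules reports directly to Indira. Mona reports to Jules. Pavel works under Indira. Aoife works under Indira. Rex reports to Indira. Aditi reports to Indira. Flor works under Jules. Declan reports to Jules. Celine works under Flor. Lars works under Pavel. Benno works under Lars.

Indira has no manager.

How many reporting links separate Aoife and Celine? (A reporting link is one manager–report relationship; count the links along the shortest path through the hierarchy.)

4

Aoife is 1 level below Indira, and Celine is 3 levels below Indira (their lowest common manager). The shortest path runs up from Aoife to Indira and back down to Celine: 1 + 3 = 4 links.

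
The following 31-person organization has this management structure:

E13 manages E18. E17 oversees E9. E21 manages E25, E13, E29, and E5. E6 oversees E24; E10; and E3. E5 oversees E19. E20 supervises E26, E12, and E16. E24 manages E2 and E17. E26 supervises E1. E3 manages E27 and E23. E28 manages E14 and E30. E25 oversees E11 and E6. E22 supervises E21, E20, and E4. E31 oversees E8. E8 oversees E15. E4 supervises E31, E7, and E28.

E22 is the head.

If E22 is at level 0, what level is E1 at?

Chain from E1 up to E22: E1 → E26 → E20 → E22. That is 3 steps up, so E1 is 3 levels below E22.

3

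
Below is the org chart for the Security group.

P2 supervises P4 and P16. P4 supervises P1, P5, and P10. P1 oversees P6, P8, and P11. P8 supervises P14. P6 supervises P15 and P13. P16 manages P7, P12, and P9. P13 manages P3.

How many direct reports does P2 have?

2

P2 directly manages P4, P16. That is 2 direct reports.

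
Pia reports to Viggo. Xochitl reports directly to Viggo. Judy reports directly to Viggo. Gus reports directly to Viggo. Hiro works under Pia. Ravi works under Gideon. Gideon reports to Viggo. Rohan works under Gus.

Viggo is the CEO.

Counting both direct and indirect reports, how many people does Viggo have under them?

8

Viggo directly manages Gideon, Pia, Judy, Gus, Xochitl. Under Gideon: Ravi (1). Under Pia: Hiro (1). Judy has no reports. Under Gus: Rohan (1). Xochitl has no reports. So Viggo's organization is 5 direct reports plus everyone under them: 2 + 2 + 1 + 2 + 1 = 8.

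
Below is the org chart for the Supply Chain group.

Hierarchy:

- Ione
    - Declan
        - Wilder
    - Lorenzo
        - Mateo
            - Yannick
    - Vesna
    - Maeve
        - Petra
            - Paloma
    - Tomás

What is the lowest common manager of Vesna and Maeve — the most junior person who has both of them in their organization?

Vesna's chain of managers is Ione. Maeve's chain of managers is Ione. The first manager that appears in both chains is Ione.

Ione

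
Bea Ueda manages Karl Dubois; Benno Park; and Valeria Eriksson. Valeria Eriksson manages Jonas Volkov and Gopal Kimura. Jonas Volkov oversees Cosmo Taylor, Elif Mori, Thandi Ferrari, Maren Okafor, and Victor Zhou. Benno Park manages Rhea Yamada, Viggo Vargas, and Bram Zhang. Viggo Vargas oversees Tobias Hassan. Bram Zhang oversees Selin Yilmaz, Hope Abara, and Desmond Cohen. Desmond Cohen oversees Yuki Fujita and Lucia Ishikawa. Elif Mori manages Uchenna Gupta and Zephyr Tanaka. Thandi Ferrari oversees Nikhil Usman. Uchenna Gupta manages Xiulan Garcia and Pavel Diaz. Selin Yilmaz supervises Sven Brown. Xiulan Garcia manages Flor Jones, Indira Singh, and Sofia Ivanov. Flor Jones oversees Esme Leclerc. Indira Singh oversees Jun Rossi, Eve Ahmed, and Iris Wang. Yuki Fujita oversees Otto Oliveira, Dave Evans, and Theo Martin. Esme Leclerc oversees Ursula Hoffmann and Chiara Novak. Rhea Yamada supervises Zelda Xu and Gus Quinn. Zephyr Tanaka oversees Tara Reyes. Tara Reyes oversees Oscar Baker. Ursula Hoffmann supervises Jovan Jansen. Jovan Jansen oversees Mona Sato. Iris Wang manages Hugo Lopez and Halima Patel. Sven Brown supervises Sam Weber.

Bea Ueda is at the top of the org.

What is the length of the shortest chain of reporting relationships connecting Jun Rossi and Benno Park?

Jun Rossi is 7 levels below Bea Ueda, and Benno Park is 1 level below Bea Ueda (their lowest common manager). The shortest path runs up from Jun Rossi to Bea Ueda and back down to Benno Park: 7 + 1 = 8 links.

8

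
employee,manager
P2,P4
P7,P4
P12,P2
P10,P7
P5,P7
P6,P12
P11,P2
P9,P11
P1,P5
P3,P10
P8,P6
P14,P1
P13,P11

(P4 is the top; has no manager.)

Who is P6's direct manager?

P6 reports directly to P12.

P12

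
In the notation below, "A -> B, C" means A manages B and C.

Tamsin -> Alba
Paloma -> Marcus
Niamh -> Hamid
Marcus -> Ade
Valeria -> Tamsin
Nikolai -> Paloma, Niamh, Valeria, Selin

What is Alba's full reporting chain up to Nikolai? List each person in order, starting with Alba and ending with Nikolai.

Alba -> Tamsin -> Valeria -> Nikolai

Alba reports to Tamsin. Tamsin reports to Valeria. Valeria reports to Nikolai. Nikolai is at the top.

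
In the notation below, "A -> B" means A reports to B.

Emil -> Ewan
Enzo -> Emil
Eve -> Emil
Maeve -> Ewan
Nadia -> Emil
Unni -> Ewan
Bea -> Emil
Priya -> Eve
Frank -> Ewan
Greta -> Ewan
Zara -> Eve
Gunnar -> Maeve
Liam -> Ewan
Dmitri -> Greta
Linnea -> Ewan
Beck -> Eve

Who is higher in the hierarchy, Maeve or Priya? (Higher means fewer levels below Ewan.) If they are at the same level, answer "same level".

Maeve

Maeve is 1 level below Ewan; Priya is 3. Maeve is higher.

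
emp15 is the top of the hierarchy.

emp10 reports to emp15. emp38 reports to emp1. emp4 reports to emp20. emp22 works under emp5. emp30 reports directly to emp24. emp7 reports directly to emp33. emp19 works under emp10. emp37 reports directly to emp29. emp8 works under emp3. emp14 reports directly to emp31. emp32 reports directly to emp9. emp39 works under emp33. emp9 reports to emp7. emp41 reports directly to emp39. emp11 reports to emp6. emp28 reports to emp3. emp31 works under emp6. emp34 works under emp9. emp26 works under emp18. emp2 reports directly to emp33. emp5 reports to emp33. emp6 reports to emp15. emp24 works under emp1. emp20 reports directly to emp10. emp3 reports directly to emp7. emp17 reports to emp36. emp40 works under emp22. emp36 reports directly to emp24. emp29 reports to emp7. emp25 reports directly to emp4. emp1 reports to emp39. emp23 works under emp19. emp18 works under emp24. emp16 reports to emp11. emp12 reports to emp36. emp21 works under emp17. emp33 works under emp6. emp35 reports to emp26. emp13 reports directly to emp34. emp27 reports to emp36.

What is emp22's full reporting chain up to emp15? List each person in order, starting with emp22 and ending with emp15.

emp22 reports to emp5. emp5 reports to emp33. emp33 reports to emp6. emp6 reports to emp15. emp15 is at the top.

emp22 -> emp5 -> emp33 -> emp6 -> emp15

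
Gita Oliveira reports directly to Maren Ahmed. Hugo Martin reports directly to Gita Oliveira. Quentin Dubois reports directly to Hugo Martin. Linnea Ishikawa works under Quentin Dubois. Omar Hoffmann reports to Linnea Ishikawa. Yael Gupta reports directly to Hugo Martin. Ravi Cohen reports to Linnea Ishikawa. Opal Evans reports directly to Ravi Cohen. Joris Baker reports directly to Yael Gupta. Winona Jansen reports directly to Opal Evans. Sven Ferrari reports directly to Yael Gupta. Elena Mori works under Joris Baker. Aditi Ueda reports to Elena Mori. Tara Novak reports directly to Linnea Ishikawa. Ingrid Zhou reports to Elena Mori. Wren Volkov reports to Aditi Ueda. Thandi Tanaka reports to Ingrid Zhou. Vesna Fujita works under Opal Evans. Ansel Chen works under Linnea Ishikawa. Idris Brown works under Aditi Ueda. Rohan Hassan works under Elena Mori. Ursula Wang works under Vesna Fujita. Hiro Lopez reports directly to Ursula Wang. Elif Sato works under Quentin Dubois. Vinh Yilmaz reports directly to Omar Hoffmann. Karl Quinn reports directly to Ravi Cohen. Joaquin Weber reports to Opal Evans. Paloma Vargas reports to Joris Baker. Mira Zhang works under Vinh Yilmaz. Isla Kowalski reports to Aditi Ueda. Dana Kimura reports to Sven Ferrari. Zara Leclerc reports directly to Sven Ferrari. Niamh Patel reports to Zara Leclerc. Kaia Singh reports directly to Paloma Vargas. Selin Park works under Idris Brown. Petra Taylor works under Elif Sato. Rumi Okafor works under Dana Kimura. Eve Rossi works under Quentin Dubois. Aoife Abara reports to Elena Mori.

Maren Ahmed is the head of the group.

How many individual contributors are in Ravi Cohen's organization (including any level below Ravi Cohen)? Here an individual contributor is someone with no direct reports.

The people in Ravi Cohen's organization with no one reporting to them are Karl Quinn, Joaquin Weber, Hiro Lopez, Winona Jansen. That is 4.

4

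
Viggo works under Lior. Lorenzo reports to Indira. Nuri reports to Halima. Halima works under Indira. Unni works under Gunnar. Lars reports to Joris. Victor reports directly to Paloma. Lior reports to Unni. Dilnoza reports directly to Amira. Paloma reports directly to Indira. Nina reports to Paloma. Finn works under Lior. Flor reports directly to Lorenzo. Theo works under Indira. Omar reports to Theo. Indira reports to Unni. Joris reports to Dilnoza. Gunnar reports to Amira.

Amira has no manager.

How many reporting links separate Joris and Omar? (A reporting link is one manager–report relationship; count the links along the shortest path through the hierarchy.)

7

Joris is 2 levels below Amira, and Omar is 5 levels below Amira (their lowest common manager). The shortest path runs up from Joris to Amira and back down to Omar: 2 + 5 = 7 links.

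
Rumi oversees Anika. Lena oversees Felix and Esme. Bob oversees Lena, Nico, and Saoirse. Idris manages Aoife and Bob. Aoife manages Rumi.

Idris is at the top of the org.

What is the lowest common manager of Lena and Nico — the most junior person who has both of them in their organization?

Bob

Lena's chain of managers is Bob, Idris. Nico's chain of managers is Bob, Idris. The first manager that appears in both chains is Bob.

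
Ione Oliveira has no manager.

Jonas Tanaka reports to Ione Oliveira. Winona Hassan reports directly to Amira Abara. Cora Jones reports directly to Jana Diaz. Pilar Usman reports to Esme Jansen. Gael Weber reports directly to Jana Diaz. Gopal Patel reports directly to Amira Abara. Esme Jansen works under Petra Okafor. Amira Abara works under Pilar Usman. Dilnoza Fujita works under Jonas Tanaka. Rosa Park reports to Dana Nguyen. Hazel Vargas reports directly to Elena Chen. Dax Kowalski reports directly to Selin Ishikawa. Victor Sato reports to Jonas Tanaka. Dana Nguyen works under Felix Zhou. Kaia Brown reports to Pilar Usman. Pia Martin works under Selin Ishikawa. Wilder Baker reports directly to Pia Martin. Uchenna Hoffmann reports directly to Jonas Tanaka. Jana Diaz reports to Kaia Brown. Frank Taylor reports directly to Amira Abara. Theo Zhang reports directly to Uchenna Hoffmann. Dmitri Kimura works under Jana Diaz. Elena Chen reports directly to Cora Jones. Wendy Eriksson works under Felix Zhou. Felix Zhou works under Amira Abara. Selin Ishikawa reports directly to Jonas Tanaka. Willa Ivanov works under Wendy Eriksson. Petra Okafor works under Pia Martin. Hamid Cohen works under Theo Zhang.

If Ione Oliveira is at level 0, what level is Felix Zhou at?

8

Chain from Felix Zhou up to Ione Oliveira: Felix Zhou → Amira Abara → Pilar Usman → Esme Jansen → Petra Okafor → Pia Martin → Selin Ishikawa → Jonas Tanaka → Ione Oliveira. That is 8 steps up, so Felix Zhou is 8 levels below Ione Oliveira.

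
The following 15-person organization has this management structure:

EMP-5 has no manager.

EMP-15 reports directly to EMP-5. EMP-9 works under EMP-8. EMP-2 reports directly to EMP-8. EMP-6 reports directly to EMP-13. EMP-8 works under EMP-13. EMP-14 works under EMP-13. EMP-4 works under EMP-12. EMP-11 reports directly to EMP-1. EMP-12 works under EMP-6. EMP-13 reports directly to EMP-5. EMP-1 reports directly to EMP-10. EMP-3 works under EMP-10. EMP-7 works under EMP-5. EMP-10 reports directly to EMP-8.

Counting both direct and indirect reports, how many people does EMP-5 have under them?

EMP-5 directly manages EMP-15, EMP-13, EMP-7. EMP-15 has no reports. Under EMP-13: EMP-6, EMP-12, EMP-4, EMP-14, EMP-8, EMP-2, EMP-9, EMP-10, EMP-3, EMP-1, EMP-11 (11). EMP-7 has no reports. So EMP-5's organization is 3 direct reports plus everyone under them: 1 + 12 + 1 = 14.

14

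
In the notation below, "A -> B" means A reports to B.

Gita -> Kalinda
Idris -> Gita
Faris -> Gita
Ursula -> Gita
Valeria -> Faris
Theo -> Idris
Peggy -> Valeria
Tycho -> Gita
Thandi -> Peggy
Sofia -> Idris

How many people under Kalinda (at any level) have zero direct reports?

The people in Kalinda's organization with no one reporting to them are Tycho, Ursula, Thandi, Sofia, Theo. That is 5.

5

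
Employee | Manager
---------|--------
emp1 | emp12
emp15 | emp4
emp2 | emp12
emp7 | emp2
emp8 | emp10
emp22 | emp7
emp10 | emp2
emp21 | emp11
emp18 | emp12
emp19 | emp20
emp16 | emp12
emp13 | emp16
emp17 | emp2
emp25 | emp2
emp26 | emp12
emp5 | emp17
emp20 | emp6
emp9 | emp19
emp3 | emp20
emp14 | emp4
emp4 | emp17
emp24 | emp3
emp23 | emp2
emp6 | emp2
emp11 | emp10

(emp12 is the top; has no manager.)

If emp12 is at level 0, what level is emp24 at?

5

Chain from emp24 up to emp12: emp24 → emp3 → emp20 → emp6 → emp2 → emp12. That is 5 steps up, so emp24 is 5 levels below emp12.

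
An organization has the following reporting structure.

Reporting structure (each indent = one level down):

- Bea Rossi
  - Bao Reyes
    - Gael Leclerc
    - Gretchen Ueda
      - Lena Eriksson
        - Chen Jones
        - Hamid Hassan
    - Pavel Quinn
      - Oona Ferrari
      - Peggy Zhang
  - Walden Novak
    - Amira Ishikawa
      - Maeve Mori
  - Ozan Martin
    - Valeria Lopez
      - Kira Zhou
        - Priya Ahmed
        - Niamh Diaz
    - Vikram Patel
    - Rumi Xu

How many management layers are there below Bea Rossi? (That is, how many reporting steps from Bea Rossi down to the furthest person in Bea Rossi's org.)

The longest chain under Bea Rossi runs Bea Rossi → Ozan Martin → Valeria Lopez → Kira Zhou → Niamh Diaz, which is 4 levels below Bea Rossi.

4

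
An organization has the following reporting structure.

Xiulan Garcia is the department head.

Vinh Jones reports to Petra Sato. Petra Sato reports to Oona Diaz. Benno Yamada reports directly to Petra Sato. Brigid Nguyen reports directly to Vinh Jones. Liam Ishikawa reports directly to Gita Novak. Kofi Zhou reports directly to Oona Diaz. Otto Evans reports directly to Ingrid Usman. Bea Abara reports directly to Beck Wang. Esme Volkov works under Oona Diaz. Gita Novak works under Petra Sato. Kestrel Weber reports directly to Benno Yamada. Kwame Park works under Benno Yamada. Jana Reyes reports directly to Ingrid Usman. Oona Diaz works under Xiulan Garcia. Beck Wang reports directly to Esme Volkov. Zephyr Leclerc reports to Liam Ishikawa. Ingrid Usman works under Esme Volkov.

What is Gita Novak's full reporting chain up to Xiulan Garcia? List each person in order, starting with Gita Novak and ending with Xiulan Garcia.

Gita Novak reports to Petra Sato. Petra Sato reports to Oona Diaz. Oona Diaz reports to Xiulan Garcia. Xiulan Garcia is at the top.

Gita Novak -> Petra Sato -> Oona Diaz -> Xiulan Garcia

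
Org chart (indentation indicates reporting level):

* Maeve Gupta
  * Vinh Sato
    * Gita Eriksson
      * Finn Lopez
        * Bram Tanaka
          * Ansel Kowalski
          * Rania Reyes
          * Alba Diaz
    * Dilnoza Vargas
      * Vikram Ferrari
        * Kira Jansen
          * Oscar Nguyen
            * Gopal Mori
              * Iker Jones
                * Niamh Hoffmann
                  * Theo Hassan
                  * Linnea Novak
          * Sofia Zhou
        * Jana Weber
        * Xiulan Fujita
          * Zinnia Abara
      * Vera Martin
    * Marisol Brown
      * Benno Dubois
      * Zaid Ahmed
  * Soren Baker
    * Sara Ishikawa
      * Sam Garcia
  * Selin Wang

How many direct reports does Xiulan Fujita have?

1

Xiulan Fujita directly manages Zinnia Abara. That is 1 direct report.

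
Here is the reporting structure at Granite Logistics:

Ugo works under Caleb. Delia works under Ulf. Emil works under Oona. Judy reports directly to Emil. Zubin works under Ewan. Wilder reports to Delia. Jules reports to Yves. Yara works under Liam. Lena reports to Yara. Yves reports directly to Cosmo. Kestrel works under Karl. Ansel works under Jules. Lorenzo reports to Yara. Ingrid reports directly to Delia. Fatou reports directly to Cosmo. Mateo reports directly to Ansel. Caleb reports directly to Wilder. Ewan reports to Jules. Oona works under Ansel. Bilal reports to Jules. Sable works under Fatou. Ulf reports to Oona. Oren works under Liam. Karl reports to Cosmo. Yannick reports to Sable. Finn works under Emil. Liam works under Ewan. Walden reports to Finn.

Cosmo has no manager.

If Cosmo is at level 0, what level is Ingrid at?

7

Chain from Ingrid up to Cosmo: Ingrid → Delia → Ulf → Oona → Ansel → Jules → Yves → Cosmo. That is 7 steps up, so Ingrid is 7 levels below Cosmo.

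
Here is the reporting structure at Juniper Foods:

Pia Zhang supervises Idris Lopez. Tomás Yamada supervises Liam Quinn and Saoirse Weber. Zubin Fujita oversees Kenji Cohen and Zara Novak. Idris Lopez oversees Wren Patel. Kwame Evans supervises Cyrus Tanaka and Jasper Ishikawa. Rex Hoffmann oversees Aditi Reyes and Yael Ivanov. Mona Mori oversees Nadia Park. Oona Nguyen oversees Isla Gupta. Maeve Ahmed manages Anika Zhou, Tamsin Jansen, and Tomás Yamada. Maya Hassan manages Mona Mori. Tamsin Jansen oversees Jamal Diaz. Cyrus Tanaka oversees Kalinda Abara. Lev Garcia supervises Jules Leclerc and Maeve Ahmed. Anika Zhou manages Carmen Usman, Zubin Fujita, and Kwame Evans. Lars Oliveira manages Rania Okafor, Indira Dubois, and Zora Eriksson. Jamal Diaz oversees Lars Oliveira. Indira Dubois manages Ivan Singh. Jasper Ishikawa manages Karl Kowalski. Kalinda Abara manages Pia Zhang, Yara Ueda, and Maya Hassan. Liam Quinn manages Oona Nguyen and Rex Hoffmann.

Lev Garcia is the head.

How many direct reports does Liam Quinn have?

2

Liam Quinn directly manages Oona Nguyen, Rex Hoffmann. That is 2 direct reports.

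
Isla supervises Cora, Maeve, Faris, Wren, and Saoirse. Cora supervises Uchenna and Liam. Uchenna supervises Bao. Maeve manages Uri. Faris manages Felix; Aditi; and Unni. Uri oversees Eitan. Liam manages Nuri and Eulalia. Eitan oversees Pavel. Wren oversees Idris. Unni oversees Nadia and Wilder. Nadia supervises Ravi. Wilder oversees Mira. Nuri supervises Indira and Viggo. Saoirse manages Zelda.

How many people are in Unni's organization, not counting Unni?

4

Unni directly manages Nadia, Wilder. Under Nadia: Ravi (1). Under Wilder: Mira (1). So Unni's organization is 2 direct reports plus everyone under them: 2 + 2 = 4.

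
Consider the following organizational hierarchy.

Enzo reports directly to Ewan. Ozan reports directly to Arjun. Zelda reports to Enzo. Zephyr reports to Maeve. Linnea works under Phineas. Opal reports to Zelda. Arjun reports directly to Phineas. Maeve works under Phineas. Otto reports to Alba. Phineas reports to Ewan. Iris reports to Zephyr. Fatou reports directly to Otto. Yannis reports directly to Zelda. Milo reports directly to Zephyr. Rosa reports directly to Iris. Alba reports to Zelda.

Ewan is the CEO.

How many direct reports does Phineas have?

Phineas directly manages Arjun, Maeve, Linnea. That is 3 direct reports.

3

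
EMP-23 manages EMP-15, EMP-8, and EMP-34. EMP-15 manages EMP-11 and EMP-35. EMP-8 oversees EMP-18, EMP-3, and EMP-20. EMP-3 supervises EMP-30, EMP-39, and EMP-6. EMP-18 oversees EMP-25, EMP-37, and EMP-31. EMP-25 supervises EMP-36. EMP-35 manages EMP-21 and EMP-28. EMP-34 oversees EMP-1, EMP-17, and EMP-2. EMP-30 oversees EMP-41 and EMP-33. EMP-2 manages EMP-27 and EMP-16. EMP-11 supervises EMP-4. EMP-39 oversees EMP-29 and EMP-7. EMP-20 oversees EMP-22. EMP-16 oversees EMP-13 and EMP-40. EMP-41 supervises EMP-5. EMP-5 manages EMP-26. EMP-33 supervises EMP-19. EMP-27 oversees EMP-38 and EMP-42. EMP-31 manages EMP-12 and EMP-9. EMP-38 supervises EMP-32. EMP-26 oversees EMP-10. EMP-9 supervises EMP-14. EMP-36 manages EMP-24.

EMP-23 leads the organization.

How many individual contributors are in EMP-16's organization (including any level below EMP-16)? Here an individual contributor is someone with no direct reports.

2

The people in EMP-16's organization with no one reporting to them are EMP-40, EMP-13. That is 2.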